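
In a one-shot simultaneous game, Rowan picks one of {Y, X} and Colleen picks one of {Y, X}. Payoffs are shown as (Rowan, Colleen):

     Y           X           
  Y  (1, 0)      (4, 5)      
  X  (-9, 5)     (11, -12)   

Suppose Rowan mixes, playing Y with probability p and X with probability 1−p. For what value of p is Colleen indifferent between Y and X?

p = 17/22

For Colleen to be willing to mix, Colleen must be indifferent between Y and X, which pins down Rowan's mix.
  Colleen's expected payoff from Y: p·0 + (1−p)·5 = -5p + 5
  Colleen's expected payoff from X: p·5 + (1−p)·(-12) = 17p - 12
  -5p + 5 = 17p - 12  ⇒  -22p = -17  ⇒  p = 17/22.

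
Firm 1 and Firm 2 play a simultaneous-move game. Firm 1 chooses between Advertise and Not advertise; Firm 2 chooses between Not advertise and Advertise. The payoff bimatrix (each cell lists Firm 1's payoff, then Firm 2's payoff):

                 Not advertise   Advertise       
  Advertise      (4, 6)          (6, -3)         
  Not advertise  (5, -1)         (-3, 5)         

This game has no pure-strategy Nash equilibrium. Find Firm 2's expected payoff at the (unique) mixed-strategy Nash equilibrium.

In a mixed equilibrium Firm 2 is indifferent between Not advertise and Advertise; this condition fixes p.
  Firm 2's payoff from Not advertise: p·6 + (1−p)·(-1) = 7p - 1
  Firm 2's payoff from Advertise: p·(-3) + (1−p)·5 = -8p + 5
  7p - 1 = -8p + 5  ⇒  15p = 6  ⇒  p = 2/5.
At equilibrium Firm 2 is indifferent across columns, so Firm 2's payoff equals the payoff from Not advertise: (2/5)·6 + (3/5)·(-1) = 9/5.

9/5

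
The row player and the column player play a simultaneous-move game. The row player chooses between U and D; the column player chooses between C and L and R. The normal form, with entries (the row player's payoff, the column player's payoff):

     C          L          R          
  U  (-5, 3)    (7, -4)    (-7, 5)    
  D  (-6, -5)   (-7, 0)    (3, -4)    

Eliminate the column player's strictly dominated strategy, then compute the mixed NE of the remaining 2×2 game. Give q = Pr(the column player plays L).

q = 5/12

The column player's strategy C is strictly dominated by R: 5 > 3 and -4 > -5. Eliminate C.
The column player's mix must leave the row player indifferent between U and D.
  the row player's expected payoff from U: q·7 + (1−q)·(-7) = 14q - 7
  the row player's expected payoff from D: q·(-7) + (1−q)·3 = -10q + 3
  14q - 7 = -10q + 3  ⇒  24q = 10  ⇒  q = 5/12.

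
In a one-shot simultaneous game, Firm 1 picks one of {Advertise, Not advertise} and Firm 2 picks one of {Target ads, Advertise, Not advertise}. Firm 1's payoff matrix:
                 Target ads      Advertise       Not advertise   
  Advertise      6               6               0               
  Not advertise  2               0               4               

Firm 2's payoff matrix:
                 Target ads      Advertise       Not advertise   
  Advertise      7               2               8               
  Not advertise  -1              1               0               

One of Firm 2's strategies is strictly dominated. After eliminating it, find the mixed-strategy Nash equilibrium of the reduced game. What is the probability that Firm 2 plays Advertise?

q = 2/5

Firm 2's strategy Target ads is strictly dominated by Not advertise: 8 > 7 and 0 > -1. Eliminate Target ads.
Firm 2's mix must leave Firm 1 indifferent between Advertise and Not advertise.
  Firm 1's expected payoff from Advertise: q·6 + (1−q)·0 = 6q
  Firm 1's expected payoff from Not advertise: q·0 + (1−q)·4 = -4q + 4
  6q = -4q + 4  ⇒  10q = 4  ⇒  q = 2/5.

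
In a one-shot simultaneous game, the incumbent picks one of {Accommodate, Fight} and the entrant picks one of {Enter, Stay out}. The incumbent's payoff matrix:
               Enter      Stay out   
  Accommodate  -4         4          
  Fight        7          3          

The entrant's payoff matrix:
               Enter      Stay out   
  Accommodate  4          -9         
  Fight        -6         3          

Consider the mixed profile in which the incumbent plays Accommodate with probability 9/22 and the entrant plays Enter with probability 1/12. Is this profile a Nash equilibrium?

Check the entrant's indifference given the incumbent's mix p = 9/22:
  payoff from Enter = -21/11; payoff from Stay out = -21/11 — equal.
Check the incumbent's indifference given the entrant's mix q = 1/12:
  payoff from Accommodate = 10/3; payoff from Fight = 10/3 — equal.
Both players are indifferent, so neither can profitably deviate.

Yes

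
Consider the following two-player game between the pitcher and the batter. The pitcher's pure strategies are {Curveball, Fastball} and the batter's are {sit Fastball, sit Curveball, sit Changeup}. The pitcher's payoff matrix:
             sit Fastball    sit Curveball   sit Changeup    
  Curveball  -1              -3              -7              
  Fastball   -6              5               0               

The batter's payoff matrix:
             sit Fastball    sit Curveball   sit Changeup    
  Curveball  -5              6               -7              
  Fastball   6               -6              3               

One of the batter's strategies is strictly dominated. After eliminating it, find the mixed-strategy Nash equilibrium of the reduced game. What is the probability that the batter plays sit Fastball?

The batter's strategy sit Changeup is strictly dominated by sit Fastball: -5 > -7 and 6 > 3. Eliminate sit Changeup.
For the pitcher to be willing to mix, the pitcher must be indifferent between Curveball and Fastball, which pins down the batter's mix.
  the pitcher's payoff from Curveball: q·(-1) + (1−q)·(-3) = 2q - 3
  the pitcher's payoff from Fastball: q·(-6) + (1−q)·5 = -11q + 5
  2q - 3 = -11q + 5  ⇒  13q = 8  ⇒  q = 8/13.

q = 8/13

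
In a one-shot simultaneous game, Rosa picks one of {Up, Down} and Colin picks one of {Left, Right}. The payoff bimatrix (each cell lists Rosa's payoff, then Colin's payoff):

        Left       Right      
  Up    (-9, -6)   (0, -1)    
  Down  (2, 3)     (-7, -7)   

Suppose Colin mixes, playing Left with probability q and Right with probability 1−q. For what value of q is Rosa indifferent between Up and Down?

q = 7/18

Rosa's indifference between Up and Down determines Colin's mixing probability q:
  Rosa's payoff from Up: q·(-9) + (1−q)·0 = -9q
  Rosa's payoff from Down: q·2 + (1−q)·(-7) = 9q - 7
  -9q = 9q - 7  ⇒  -18q = -7  ⇒  q = 7/18.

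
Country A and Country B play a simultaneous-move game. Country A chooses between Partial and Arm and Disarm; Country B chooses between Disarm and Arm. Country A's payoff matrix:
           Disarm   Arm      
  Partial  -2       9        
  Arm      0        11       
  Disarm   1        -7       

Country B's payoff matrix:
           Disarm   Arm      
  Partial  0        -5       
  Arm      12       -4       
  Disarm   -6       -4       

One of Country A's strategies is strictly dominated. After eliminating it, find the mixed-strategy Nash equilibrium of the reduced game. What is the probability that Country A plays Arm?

p = 1/9

Country A's strategy Partial is strictly dominated by Arm: 0 > -2 and 11 > 9. Eliminate Partial.
For Country B to be willing to mix, Country B must be indifferent between Disarm and Arm, which pins down Country A's mix.
  Country B's expected payoff from Disarm: p·12 + (1−p)·(-6) = 18p - 6
  Country B's expected payoff from Arm: p·(-4) + (1−p)·(-4) = -4
  18p - 6 = -4  ⇒  18p = 2  ⇒  p = 1/9.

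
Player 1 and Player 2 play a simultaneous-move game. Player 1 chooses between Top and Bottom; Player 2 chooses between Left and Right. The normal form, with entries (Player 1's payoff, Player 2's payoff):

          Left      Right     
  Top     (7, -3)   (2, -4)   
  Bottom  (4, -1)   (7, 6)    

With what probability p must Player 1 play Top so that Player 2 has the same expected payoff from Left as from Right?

p = 7/8

For Player 2 to be willing to mix, Player 2 must be indifferent between Left and Right, which pins down Player 1's mix.
  Player 2's expected payoff from Left: p·(-3) + (1−p)·(-1) = -2p - 1
  Player 2's expected payoff from Right: p·(-4) + (1−p)·6 = -10p + 6
  -2p - 1 = -10p + 6  ⇒  8p = 7  ⇒  p = 7/8.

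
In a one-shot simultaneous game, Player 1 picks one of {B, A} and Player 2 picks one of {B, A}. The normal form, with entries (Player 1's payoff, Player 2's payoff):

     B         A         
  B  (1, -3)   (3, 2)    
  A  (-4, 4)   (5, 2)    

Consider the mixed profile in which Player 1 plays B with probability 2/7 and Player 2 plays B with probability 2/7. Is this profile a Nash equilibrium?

Check Player 2's indifference given Player 1's mix p = 2/7:
  payoff from B = 2; payoff from A = 2 — equal.
Check Player 1's indifference given Player 2's mix q = 2/7:
  payoff from B = 17/7; payoff from A = 17/7 — equal.
Both players are indifferent, so neither can profitably deviate.

Yes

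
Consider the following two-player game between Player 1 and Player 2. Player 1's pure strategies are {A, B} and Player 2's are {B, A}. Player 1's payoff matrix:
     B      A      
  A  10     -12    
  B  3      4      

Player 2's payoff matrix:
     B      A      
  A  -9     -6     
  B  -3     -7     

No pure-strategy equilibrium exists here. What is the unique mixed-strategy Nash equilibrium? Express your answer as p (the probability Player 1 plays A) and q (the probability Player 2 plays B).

p = 4/7, q = 16/23

In a mixed equilibrium Player 2 is indifferent between B and A; this condition fixes p.
  Player 2's payoff to B: p·(-9) + (1−p)·(-3) = -6p - 3
  Player 2's payoff to A: p·(-6) + (1−p)·(-7) = p - 7
  -6p - 3 = p - 7  ⇒  -7p = -4  ⇒  p = 4/7.
Player 2's mix must leave Player 1 indifferent between A and B.
  Player 1's payoff from A: q·10 + (1−q)·(-12) = 22q - 12
  Player 1's payoff from B: q·3 + (1−q)·4 = -q + 4
  22q - 12 = -q + 4  ⇒  23q = 16  ⇒  q = 16/23.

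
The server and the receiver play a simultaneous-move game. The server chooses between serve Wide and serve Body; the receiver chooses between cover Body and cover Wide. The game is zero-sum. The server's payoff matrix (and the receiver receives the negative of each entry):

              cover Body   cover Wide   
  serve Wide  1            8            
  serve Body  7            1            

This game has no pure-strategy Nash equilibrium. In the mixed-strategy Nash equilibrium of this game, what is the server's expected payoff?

55/13

For the server to be willing to mix, the server must be indifferent between serve Wide and serve Body, which pins down the receiver's mix.
  the server's payoff to serve Wide: q·1 + (1−q)·8 = -7q + 8
  the server's payoff to serve Body: q·7 + (1−q)·1 = 6q + 1
  -7q + 8 = 6q + 1  ⇒  -13q = -7  ⇒  q = 7/13.
At equilibrium the server is indifferent across rows, so the server's payoff equals the payoff from serve Wide: (7/13)·1 + (6/13)·8 = 55/13.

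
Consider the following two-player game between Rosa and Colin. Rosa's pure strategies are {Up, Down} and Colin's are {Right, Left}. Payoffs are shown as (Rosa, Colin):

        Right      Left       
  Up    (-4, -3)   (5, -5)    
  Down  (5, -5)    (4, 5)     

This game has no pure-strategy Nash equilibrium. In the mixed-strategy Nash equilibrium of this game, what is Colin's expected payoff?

-10/3

Colin's indifference between Right and Left determines Rosa's mixing probability p:
  Colin's expected payoff from Right: p·(-3) + (1−p)·(-5) = 2p - 5
  Colin's expected payoff from Left: p·(-5) + (1−p)·5 = -10p + 5
  2p - 5 = -10p + 5  ⇒  12p = 10  ⇒  p = 5/6.
At equilibrium Colin is indifferent across columns, so Colin's payoff equals the payoff from Right: (5/6)·(-3) + (1/6)·(-5) = -10/3.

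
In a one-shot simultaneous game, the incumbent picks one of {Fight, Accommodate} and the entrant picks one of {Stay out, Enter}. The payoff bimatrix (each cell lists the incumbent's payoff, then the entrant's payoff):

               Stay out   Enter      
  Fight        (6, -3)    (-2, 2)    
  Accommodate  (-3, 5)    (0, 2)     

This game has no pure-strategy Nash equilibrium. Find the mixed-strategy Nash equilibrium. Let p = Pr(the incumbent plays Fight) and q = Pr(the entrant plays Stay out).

p = 3/8, q = 2/11

Set the entrant's expected payoff from Stay out equal to that from Enter:
  the entrant's payoff from Stay out: p·(-3) + (1−p)·5 = -8p + 5
  the entrant's payoff from Enter: p·2 + (1−p)·2 = 2
  -8p + 5 = 2  ⇒  -8p = -3  ⇒  p = 3/8.
In a mixed equilibrium the incumbent is indifferent between Fight and Accommodate; this condition fixes q.
  the incumbent's expected payoff from Fight: q·6 + (1−q)·(-2) = 8q - 2
  the incumbent's expected payoff from Accommodate: q·(-3) + (1−q)·0 = -3q
  8q - 2 = -3q  ⇒  11q = 2  ⇒  q = 2/11.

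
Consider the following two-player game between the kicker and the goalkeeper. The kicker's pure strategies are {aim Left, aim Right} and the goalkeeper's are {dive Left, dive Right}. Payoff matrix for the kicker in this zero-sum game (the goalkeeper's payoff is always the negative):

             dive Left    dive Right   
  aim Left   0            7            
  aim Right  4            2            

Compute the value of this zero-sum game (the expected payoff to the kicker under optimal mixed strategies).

v = 28/9

In a mixed equilibrium the kicker is indifferent between aim Left and aim Right; this condition fixes q.
  the kicker's payoff to aim Left: q·0 + (1−q)·7 = -7q + 7
  the kicker's payoff to aim Right: q·4 + (1−q)·2 = 2q + 2
  -7q + 7 = 2q + 2  ⇒  -9q = -5  ⇒  q = 5/9.
The value is the kicker's expected payoff against this mix (using aim Left): (5/9)·0 + (4/9)·7 = 28/9.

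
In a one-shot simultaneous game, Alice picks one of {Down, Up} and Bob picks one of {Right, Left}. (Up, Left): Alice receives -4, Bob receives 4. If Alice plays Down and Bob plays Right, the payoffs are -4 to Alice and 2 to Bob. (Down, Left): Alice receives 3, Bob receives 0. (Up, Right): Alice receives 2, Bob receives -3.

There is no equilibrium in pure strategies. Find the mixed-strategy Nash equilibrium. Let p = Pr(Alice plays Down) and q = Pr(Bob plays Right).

p = 7/9, q = 7/13

Alice's mix must leave Bob indifferent between Right and Left.
  Bob's payoff from Right: p·2 + (1−p)·(-3) = 5p - 3
  Bob's payoff from Left: p·0 + (1−p)·4 = -4p + 4
  5p - 3 = -4p + 4  ⇒  9p = 7  ⇒  p = 7/9.
Set Alice's expected payoff from Down equal to that from Up:
  Alice's expected payoff from Down: q·(-4) + (1−q)·3 = -7q + 3
  Alice's expected payoff from Up: q·2 + (1−q)·(-4) = 6q - 4
  -7q + 3 = 6q - 4  ⇒  -13q = -7  ⇒  q = 7/13.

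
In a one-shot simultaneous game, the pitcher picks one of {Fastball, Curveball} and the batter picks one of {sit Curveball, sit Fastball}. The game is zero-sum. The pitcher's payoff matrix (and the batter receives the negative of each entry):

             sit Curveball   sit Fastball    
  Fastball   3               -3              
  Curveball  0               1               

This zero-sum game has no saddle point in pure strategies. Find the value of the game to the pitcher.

The pitcher's indifference between Fastball and Curveball determines the batter's mixing probability q:
  the pitcher's payoff to Fastball: q·3 + (1−q)·(-3) = 6q - 3
  the pitcher's payoff to Curveball: q·0 + (1−q)·1 = -q + 1
  6q - 3 = -q + 1  ⇒  7q = 4  ⇒  q = 4/7.
The value is the pitcher's expected payoff against this mix (using Fastball): (4/7)·3 + (3/7)·(-3) = 3/7.

v = 3/7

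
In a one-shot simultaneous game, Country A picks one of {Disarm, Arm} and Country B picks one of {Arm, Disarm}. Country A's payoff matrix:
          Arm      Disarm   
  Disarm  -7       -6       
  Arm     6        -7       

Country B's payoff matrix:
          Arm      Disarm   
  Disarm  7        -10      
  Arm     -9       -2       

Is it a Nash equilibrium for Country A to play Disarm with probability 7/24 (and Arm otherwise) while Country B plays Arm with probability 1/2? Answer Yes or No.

Given Country B's mix q = 1/2, Country A's payoff from Disarm is -13/2 but from Arm is -1/2. Country A strictly prefers Arm, so Country A would not mix.
So the proposed profile is not a Nash equilibrium.

No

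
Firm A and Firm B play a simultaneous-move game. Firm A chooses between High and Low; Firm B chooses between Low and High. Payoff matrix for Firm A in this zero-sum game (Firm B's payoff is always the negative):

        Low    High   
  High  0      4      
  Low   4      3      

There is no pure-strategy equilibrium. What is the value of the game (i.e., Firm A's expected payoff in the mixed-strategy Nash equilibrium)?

v = 16/5

Set Firm A's expected payoff from High equal to that from Low:
  Firm A's payoff from High: q·0 + (1−q)·4 = -4q + 4
  Firm A's payoff from Low: q·4 + (1−q)·3 = q + 3
  -4q + 4 = q + 3  ⇒  -5q = -1  ⇒  q = 1/5.
The value is Firm A's expected payoff against this mix (using High): (1/5)·0 + (4/5)·4 = 16/5.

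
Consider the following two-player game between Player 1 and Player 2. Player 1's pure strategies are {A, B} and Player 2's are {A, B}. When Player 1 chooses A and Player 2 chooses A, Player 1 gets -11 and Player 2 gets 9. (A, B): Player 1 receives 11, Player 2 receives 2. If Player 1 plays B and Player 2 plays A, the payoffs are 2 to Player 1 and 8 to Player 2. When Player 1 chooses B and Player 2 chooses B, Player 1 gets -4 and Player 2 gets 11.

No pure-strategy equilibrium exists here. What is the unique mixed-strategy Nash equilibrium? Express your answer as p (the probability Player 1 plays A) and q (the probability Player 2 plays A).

In a mixed equilibrium Player 2 is indifferent between A and B; this condition fixes p.
  Player 2's payoff to A: p·9 + (1−p)·8 = p + 8
  Player 2's payoff to B: p·2 + (1−p)·11 = -9p + 11
  p + 8 = -9p + 11  ⇒  10p = 3  ⇒  p = 3/10.
Player 2's mix must leave Player 1 indifferent between A and B.
  Player 1's payoff to A: q·(-11) + (1−q)·11 = -22q + 11
  Player 1's payoff to B: q·2 + (1−q)·(-4) = 6q - 4
  -22q + 11 = 6q - 4  ⇒  -28q = -15  ⇒  q = 15/28.

p = 3/10, q = 15/28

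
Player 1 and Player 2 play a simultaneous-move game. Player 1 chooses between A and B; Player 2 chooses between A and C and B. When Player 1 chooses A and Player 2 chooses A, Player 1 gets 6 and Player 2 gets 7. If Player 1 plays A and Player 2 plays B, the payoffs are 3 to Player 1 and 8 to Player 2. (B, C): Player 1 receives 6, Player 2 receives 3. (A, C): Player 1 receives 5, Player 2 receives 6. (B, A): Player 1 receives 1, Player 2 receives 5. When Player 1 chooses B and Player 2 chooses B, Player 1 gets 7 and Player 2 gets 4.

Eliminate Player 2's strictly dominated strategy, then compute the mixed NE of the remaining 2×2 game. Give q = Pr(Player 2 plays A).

q = 4/9

Player 2's strategy C is strictly dominated by B: 8 > 6 and 4 > 3. Eliminate C.
In a mixed equilibrium Player 1 is indifferent between A and B; this condition fixes q.
  Player 1's expected payoff from A: q·6 + (1−q)·3 = 3q + 3
  Player 1's expected payoff from B: q·1 + (1−q)·7 = -6q + 7
  3q + 3 = -6q + 7  ⇒  9q = 4  ⇒  q = 4/9.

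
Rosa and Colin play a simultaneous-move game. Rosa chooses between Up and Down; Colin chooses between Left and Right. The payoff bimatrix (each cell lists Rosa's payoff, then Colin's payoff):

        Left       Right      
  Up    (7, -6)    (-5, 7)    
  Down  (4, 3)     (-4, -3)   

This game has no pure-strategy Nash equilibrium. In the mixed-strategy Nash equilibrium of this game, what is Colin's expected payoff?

3/19

For Colin to be willing to mix, Colin must be indifferent between Left and Right, which pins down Rosa's mix.
  Colin's payoff to Left: p·(-6) + (1−p)·3 = -9p + 3
  Colin's payoff to Right: p·7 + (1−p)·(-3) = 10p - 3
  -9p + 3 = 10p - 3  ⇒  -19p = -6  ⇒  p = 6/19.
At equilibrium Colin is indifferent across columns, so Colin's payoff equals the payoff from Left: (6/19)·(-6) + (13/19)·3 = 3/19.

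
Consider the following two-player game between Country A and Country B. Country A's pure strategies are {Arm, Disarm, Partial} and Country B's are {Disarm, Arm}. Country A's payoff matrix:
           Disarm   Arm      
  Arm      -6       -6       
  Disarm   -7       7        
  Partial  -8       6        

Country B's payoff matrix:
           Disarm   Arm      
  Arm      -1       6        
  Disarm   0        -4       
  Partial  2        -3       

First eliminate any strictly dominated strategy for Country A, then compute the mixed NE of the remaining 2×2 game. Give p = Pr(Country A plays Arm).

p = 4/11

Country A's strategy Partial is strictly dominated by Disarm: -7 > -8 and 7 > 6. Eliminate Partial.
For Country B to be willing to mix, Country B must be indifferent between Disarm and Arm, which pins down Country A's mix.
  Country B's payoff from Disarm: p·(-1) + (1−p)·0 = -p
  Country B's payoff from Arm: p·6 + (1−p)·(-4) = 10p - 4
  -p = 10p - 4  ⇒  -11p = -4  ⇒  p = 4/11.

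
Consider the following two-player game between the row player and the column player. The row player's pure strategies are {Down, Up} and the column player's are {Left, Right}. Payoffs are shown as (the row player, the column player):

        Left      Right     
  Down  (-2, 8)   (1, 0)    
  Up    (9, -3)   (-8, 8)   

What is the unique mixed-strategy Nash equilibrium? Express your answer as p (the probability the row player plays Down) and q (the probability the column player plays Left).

p = 11/19, q = 9/20

Set the column player's expected payoff from Left equal to that from Right:
  the column player's payoff from Left: p·8 + (1−p)·(-3) = 11p - 3
  the column player's payoff from Right: p·0 + (1−p)·8 = -8p + 8
  11p - 3 = -8p + 8  ⇒  19p = 11  ⇒  p = 11/19.
For the row player to be willing to mix, the row player must be indifferent between Down and Up, which pins down the column player's mix.
  the row player's payoff from Down: q·(-2) + (1−q)·1 = -3q + 1
  the row player's payoff from Up: q·9 + (1−q)·(-8) = 17q - 8
  -3q + 1 = 17q - 8  ⇒  -20q = -9  ⇒  q = 9/20.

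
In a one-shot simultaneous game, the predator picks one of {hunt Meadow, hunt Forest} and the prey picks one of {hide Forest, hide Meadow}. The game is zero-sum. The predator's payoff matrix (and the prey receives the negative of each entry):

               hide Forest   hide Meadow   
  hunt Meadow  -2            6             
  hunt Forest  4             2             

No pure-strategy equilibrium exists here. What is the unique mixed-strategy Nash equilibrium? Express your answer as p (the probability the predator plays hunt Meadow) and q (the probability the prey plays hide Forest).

Set the prey's expected payoff from hide Forest equal to that from hide Meadow:
  the prey's payoff to hide Forest: p·2 + (1−p)·(-4) = 6p - 4
  the prey's payoff to hide Meadow: p·(-6) + (1−p)·(-2) = -4p - 2
  6p - 4 = -4p - 2  ⇒  10p = 2  ⇒  p = 1/5.
The prey's mix must leave the predator indifferent between hunt Meadow and hunt Forest.
  the predator's expected payoff from hunt Meadow: q·(-2) + (1−q)·6 = -8q + 6
  the predator's expected payoff from hunt Forest: q·4 + (1−q)·2 = 2q + 2
  -8q + 6 = 2q + 2  ⇒  -10q = -4  ⇒  q = 2/5.

p = 1/5, q = 2/5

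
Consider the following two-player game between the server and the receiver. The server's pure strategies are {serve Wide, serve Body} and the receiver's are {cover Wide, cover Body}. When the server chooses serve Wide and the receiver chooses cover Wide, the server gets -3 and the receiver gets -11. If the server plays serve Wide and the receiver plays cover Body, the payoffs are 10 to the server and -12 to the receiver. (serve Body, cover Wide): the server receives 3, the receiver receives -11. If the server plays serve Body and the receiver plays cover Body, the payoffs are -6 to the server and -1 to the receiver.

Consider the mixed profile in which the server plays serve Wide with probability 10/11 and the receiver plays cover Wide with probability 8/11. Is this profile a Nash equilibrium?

Check the receiver's indifference given the server's mix p = 10/11:
  payoff from cover Wide = -11; payoff from cover Body = -11 — equal.
Check the server's indifference given the receiver's mix q = 8/11:
  payoff from serve Wide = 6/11; payoff from serve Body = 6/11 — equal.
Both players are indifferent, so neither can profitably deviate.

Yes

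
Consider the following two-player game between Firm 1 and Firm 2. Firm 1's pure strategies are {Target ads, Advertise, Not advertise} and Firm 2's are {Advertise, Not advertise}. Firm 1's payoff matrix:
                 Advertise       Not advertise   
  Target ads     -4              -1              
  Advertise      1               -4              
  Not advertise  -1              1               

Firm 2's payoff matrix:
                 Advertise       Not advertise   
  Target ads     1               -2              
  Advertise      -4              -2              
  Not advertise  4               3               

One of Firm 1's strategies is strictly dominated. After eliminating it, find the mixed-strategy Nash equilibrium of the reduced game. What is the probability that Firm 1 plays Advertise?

p = 1/3

Firm 1's strategy Target ads is strictly dominated by Not advertise: -1 > -4 and 1 > -1. Eliminate Target ads.
Firm 1's mix must leave Firm 2 indifferent between Advertise and Not advertise.
  Firm 2's payoff to Advertise: p·(-4) + (1−p)·4 = -8p + 4
  Firm 2's payoff to Not advertise: p·(-2) + (1−p)·3 = -5p + 3
  -8p + 4 = -5p + 3  ⇒  -3p = -1  ⇒  p = 1/3.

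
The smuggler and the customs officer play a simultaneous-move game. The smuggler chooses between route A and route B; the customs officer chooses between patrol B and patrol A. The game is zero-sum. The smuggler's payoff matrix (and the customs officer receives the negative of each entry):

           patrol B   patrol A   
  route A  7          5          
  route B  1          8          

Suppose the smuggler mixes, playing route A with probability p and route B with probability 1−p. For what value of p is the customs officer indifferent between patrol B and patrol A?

In a mixed equilibrium the customs officer is indifferent between patrol B and patrol A; this condition fixes p.
  the customs officer's payoff to patrol B: p·(-7) + (1−p)·(-1) = -6p - 1
  the customs officer's payoff to patrol A: p·(-5) + (1−p)·(-8) = 3p - 8
  -6p - 1 = 3p - 8  ⇒  -9p = -7  ⇒  p = 7/9.

p = 7/9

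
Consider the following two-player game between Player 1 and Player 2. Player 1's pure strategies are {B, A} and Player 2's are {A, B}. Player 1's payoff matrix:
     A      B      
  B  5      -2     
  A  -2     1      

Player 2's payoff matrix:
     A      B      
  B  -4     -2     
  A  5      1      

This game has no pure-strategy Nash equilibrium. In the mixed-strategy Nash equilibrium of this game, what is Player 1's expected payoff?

Player 2's mix must leave Player 1 indifferent between B and A.
  Player 1's expected payoff from B: q·5 + (1−q)·(-2) = 7q - 2
  Player 1's expected payoff from A: q·(-2) + (1−q)·1 = -3q + 1
  7q - 2 = -3q + 1  ⇒  10q = 3  ⇒  q = 3/10.
At equilibrium Player 1 is indifferent across rows, so Player 1's payoff equals the payoff from B: (3/10)·5 + (7/10)·(-2) = 1/10.

1/10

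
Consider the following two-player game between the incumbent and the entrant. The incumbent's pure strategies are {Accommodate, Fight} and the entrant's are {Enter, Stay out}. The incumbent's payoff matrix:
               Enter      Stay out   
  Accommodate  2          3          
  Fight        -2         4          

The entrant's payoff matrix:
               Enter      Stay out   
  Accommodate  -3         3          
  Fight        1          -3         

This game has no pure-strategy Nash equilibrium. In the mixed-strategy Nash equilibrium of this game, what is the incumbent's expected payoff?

14/5

The entrant's mix must leave the incumbent indifferent between Accommodate and Fight.
  the incumbent's payoff to Accommodate: q·2 + (1−q)·3 = -q + 3
  the incumbent's payoff to Fight: q·(-2) + (1−q)·4 = -6q + 4
  -q + 3 = -6q + 4  ⇒  5q = 1  ⇒  q = 1/5.
At equilibrium the incumbent is indifferent across rows, so the incumbent's payoff equals the payoff from Accommodate: (1/5)·2 + (4/5)·3 = 14/5.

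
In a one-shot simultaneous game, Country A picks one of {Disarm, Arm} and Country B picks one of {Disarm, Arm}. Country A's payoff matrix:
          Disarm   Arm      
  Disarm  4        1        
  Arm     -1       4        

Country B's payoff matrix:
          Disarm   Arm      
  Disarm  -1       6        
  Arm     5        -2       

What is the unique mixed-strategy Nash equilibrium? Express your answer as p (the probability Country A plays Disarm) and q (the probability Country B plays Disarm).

p = 1/2, q = 3/8

Country A's mix must leave Country B indifferent between Disarm and Arm.
  Country B's payoff to Disarm: p·(-1) + (1−p)·5 = -6p + 5
  Country B's payoff to Arm: p·6 + (1−p)·(-2) = 8p - 2
  -6p + 5 = 8p - 2  ⇒  -14p = -7  ⇒  p = 1/2.
Country B's mix must leave Country A indifferent between Disarm and Arm.
  Country A's payoff from Disarm: q·4 + (1−q)·1 = 3q + 1
  Country A's payoff from Arm: q·(-1) + (1−q)·4 = -5q + 4
  3q + 1 = -5q + 4  ⇒  8q = 3  ⇒  q = 3/8.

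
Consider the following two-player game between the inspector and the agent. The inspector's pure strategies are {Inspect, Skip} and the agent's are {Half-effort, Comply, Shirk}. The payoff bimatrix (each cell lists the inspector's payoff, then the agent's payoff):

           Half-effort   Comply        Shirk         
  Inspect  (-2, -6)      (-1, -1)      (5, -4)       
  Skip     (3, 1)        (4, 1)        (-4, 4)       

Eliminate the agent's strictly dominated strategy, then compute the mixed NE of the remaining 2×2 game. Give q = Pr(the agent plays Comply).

The agent's strategy Half-effort is strictly dominated by Shirk: -4 > -6 and 4 > 1. Eliminate Half-effort.
For the inspector to be willing to mix, the inspector must be indifferent between Inspect and Skip, which pins down the agent's mix.
  the inspector's payoff from Inspect: q·(-1) + (1−q)·5 = -6q + 5
  the inspector's payoff from Skip: q·4 + (1−q)·(-4) = 8q - 4
  -6q + 5 = 8q - 4  ⇒  -14q = -9  ⇒  q = 9/14.

q = 9/14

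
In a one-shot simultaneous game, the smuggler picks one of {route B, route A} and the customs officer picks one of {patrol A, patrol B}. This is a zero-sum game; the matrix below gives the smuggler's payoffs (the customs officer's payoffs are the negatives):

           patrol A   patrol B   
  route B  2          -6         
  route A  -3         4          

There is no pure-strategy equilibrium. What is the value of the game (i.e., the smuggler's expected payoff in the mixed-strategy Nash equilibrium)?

v = -2/3

Set the smuggler's expected payoff from route B equal to that from route A:
  the smuggler's payoff from route B: q·2 + (1−q)·(-6) = 8q - 6
  the smuggler's payoff from route A: q·(-3) + (1−q)·4 = -7q + 4
  8q - 6 = -7q + 4  ⇒  15q = 10  ⇒  q = 2/3.
The value is the smuggler's expected payoff against this mix (using route B): (2/3)·2 + (1/3)·(-6) = -2/3.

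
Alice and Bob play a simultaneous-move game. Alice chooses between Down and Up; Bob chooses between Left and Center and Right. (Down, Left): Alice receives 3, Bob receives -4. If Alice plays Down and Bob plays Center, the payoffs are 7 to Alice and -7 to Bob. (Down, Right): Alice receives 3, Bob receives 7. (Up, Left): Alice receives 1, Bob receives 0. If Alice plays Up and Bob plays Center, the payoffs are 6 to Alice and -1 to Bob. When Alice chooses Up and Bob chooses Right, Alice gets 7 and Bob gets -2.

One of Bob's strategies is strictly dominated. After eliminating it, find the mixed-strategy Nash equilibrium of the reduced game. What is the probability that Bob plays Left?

q = 2/3

Bob's strategy Center is strictly dominated by Left: -4 > -7 and 0 > -1. Eliminate Center.
For Alice to be willing to mix, Alice must be indifferent between Down and Up, which pins down Bob's mix.
  Alice's payoff to Down: q·3 + (1−q)·3 = 3
  Alice's payoff to Up: q·1 + (1−q)·7 = -6q + 7
  3 = -6q + 7  ⇒  6q = 4  ⇒  q = 2/3.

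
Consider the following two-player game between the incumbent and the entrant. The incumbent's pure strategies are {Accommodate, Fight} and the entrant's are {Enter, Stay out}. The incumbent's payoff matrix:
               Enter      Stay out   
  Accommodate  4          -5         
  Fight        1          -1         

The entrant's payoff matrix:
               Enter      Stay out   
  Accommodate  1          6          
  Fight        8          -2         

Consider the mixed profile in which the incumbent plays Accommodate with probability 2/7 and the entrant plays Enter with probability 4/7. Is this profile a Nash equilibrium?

Given the incumbent's mix p = 2/7, the entrant's payoff from Enter is 6 but from Stay out is 2/7. The entrant strictly prefers Enter, so the entrant would not mix.
So the proposed profile is not a Nash equilibrium.

No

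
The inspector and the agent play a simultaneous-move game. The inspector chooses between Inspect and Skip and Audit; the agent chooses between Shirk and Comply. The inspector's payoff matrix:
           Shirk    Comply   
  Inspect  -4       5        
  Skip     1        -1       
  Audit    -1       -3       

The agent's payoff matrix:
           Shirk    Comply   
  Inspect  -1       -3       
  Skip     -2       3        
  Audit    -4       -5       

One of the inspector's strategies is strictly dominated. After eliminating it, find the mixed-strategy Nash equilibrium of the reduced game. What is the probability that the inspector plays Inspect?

The inspector's strategy Audit is strictly dominated by Skip: 1 > -1 and -1 > -3. Eliminate Audit.
Set the agent's expected payoff from Shirk equal to that from Comply:
  the agent's expected payoff from Shirk: p·(-1) + (1−p)·(-2) = p - 2
  the agent's expected payoff from Comply: p·(-3) + (1−p)·3 = -6p + 3
  p - 2 = -6p + 3  ⇒  7p = 5  ⇒  p = 5/7.

p = 5/7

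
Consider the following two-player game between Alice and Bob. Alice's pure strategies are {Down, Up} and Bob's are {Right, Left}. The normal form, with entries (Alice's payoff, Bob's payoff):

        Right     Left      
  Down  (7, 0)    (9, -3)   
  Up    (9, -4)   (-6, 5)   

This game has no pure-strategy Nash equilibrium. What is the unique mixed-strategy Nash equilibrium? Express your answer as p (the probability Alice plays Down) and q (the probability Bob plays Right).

p = 3/4, q = 15/17

In a mixed equilibrium Bob is indifferent between Right and Left; this condition fixes p.
  Bob's payoff to Right: p·0 + (1−p)·(-4) = 4p - 4
  Bob's payoff to Left: p·(-3) + (1−p)·5 = -8p + 5
  4p - 4 = -8p + 5  ⇒  12p = 9  ⇒  p = 3/4.
Set Alice's expected payoff from Down equal to that from Up:
  Alice's expected payoff from Down: q·7 + (1−q)·9 = -2q + 9
  Alice's expected payoff from Up: q·9 + (1−q)·(-6) = 15q - 6
  -2q + 9 = 15q - 6  ⇒  -17q = -15  ⇒  q = 15/17.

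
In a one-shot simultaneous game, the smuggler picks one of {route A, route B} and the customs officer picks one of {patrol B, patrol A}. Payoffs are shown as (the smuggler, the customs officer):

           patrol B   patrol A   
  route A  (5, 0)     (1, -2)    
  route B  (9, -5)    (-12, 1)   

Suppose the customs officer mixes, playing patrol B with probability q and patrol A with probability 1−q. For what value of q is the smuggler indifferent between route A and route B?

q = 13/17

Set the smuggler's expected payoff from route A equal to that from route B:
  the smuggler's expected payoff from route A: q·5 + (1−q)·1 = 4q + 1
  the smuggler's expected payoff from route B: q·9 + (1−q)·(-12) = 21q - 12
  4q + 1 = 21q - 12  ⇒  -17q = -13  ⇒  q = 13/17.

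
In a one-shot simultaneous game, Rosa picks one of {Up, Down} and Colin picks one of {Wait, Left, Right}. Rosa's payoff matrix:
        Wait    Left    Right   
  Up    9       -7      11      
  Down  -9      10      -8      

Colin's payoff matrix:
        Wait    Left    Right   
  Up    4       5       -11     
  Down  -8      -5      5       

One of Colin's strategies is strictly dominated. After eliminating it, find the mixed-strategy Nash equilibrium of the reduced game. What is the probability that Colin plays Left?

Colin's strategy Wait is strictly dominated by Left: 5 > 4 and -5 > -8. Eliminate Wait.
Rosa's indifference between Up and Down determines Colin's mixing probability q:
  Rosa's payoff from Up: q·(-7) + (1−q)·11 = -18q + 11
  Rosa's payoff from Down: q·10 + (1−q)·(-8) = 18q - 8
  -18q + 11 = 18q - 8  ⇒  -36q = -19  ⇒  q = 19/36.

q = 19/36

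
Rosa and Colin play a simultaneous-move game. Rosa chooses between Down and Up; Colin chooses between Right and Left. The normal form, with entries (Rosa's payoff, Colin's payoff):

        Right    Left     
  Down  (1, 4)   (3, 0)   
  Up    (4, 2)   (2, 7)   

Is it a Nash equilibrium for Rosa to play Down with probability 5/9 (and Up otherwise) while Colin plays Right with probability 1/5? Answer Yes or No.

No

Given Colin's mix q = 1/5, Rosa's payoff from Down is 13/5 but from Up is 12/5. Rosa strictly prefers Down, so Rosa would not mix.
So the proposed profile is not a Nash equilibrium.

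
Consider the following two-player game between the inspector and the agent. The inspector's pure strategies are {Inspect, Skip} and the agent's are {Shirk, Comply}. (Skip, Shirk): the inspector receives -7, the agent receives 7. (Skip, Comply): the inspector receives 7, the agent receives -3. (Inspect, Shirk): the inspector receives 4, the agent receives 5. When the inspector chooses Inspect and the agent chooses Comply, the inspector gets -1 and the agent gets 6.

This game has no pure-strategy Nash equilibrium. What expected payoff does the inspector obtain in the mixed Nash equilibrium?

The inspector's indifference between Inspect and Skip determines the agent's mixing probability q:
  the inspector's payoff from Inspect: q·4 + (1−q)·(-1) = 5q - 1
  the inspector's payoff from Skip: q·(-7) + (1−q)·7 = -14q + 7
  5q - 1 = -14q + 7  ⇒  19q = 8  ⇒  q = 8/19.
At equilibrium the inspector is indifferent across rows, so the inspector's payoff equals the payoff from Inspect: (8/19)·4 + (11/19)·(-1) = 21/19.

21/19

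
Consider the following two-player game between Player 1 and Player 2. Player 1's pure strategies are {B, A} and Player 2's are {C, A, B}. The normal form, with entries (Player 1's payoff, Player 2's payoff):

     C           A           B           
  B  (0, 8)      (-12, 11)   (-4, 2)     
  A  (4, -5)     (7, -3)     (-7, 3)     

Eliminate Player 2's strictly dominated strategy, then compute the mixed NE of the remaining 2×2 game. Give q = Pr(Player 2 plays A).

q = 3/22

Player 2's strategy C is strictly dominated by A: 11 > 8 and -3 > -5. Eliminate C.
For Player 1 to be willing to mix, Player 1 must be indifferent between B and A, which pins down Player 2's mix.
  Player 1's payoff to B: q·(-12) + (1−q)·(-4) = -8q - 4
  Player 1's payoff to A: q·7 + (1−q)·(-7) = 14q - 7
  -8q - 4 = 14q - 7  ⇒  -22q = -3  ⇒  q = 3/22.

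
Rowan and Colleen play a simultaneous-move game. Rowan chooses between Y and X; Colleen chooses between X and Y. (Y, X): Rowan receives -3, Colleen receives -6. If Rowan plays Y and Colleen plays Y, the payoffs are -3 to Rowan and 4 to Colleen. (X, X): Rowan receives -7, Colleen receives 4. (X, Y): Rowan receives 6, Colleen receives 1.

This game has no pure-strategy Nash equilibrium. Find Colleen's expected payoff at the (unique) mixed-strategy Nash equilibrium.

Colleen's indifference between X and Y determines Rowan's mixing probability p:
  Colleen's payoff from X: p·(-6) + (1−p)·4 = -10p + 4
  Colleen's payoff from Y: p·4 + (1−p)·1 = 3p + 1
  -10p + 4 = 3p + 1  ⇒  -13p = -3  ⇒  p = 3/13.
At equilibrium Colleen is indifferent across columns, so Colleen's payoff equals the payoff from X: (3/13)·(-6) + (10/13)·4 = 22/13.

22/13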